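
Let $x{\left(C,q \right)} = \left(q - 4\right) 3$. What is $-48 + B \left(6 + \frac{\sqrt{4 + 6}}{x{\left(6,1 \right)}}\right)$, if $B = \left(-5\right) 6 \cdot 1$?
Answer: $-228 + \frac{10 \sqrt{10}}{3} \approx -217.46$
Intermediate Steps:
$x{\left(C,q \right)} = -12 + 3 q$ ($x{\left(C,q \right)} = \left(-4 + q\right) 3 = -12 + 3 q$)
$B = -30$ ($B = \left(-30\right) 1 = -30$)
$-48 + B \left(6 + \frac{\sqrt{4 + 6}}{x{\left(6,1 \right)}}\right) = -48 - 30 \left(6 + \frac{\sqrt{4 + 6}}{-12 + 3 \cdot 1}\right) = -48 - 30 \left(6 + \frac{\sqrt{10}}{-12 + 3}\right) = -48 - 30 \left(6 + \frac{\sqrt{10}}{-9}\right) = -48 - 30 \left(6 - \frac{\sqrt{10}}{9}\right) = -48 - \left(180 - \frac{10 \sqrt{10}}{3}\right) = -228 + \frac{10 \sqrt{10}}{3}$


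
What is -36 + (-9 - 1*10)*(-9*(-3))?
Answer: -549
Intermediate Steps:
-36 + (-9 - 1*10)*(-9*(-3)) = -36 + (-9 - 10)*27 = -36 - 19*27 = -36 - 513 = -549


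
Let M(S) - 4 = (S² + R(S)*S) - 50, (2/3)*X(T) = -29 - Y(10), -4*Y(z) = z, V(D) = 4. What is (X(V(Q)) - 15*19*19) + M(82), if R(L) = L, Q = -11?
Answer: 31789/4 ≈ 7947.3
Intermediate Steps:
Y(z) = -z/4
X(T) = -159/4 (X(T) = 3*(-29 - (-1)*10/4)/2 = 3*(-29 - 1*(-5/2))/2 = 3*(-29 + 5/2)/2 = (3/2)*(-53/2) = -159/4)
M(S) = -46 + 2*S² (M(S) = 4 + ((S² + S*S) - 50) = 4 + ((S² + S²) - 50) = 4 + (2*S² - 50) = 4 + (-50 + 2*S²) = -46 + 2*S²)
(X(V(Q)) - 15*19*19) + M(82) = (-159/4 - 15*19*19) + (-46 + 2*82²) = (-159/4 - 285*19) + (-46 + 2*6724) = (-159/4 - 5415) + (-46 + 13448) = -21819/4 + 13402 = 31789/4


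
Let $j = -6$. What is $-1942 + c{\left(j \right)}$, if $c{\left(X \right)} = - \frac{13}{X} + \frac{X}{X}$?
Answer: $- \frac{11633}{6} \approx -1938.8$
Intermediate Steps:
$c{\left(X \right)} = 1 - \frac{13}{X}$ ($c{\left(X \right)} = - \frac{13}{X} + 1 = 1 - \frac{13}{X}$)
$-1942 + c{\left(j \right)} = -1942 + \frac{-13 - 6}{-6} = -1942 - - \frac{19}{6} = -1942 + \frac{19}{6} = - \frac{11633}{6}$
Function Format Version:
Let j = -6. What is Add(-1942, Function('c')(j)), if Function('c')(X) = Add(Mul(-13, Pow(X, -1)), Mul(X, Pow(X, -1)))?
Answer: Rational(-11633, 6) ≈ -1938.8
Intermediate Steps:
Function('c')(X) = Add(1, Mul(-13, Pow(X, -1))) (Function('c')(X) = Add(Mul(-13, Pow(X, -1)), 1) = Add(1, Mul(-13, Pow(X, -1))))
Add(-1942, Function('c')(j)) = Add(-1942, Mul(Pow(-6, -1), Add(-13, -6))) = Add(-1942, Mul(Rational(-1, 6), -19)) = Add(-1942, Rational(19, 6)) = Rational(-11633, 6)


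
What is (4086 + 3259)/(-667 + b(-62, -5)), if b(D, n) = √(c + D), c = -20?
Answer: -4899115/444971 - 7345*I*√82/444971 ≈ -11.01 - 0.14947*I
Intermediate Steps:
b(D, n) = √(-20 + D)
(4086 + 3259)/(-667 + b(-62, -5)) = (4086 + 3259)/(-667 + √(-20 - 62)) = 7345/(-667 + √(-82)) = 7345/(-667 + I*√82)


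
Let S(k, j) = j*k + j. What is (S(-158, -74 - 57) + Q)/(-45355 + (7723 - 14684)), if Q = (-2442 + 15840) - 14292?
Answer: -19673/52316 ≈ -0.37604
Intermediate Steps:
S(k, j) = j + j*k
Q = -894 (Q = 13398 - 14292 = -894)
(S(-158, -74 - 57) + Q)/(-45355 + (7723 - 14684)) = ((-74 - 57)*(1 - 158) - 894)/(-45355 + (7723 - 14684)) = (-131*(-157) - 894)/(-45355 - 6961) = (20567 - 894)/(-52316) = 19673*(-1/52316) = -19673/52316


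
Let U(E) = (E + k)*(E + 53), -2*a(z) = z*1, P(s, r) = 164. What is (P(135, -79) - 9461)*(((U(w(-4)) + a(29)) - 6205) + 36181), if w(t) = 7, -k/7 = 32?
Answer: -315010251/2 ≈ -1.5751e+8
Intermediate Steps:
k = -224 (k = -7*32 = -224)
a(z) = -z/2
U(E) = (-224 + E)*(53 + E) (U(E) = (E - 224)*(E + 53) = (-224 + E)*(53 + E))
(P(135, -79) - 9461)*(((U(w(-4)) + a(29)) - 6205) + 36181) = (164 - 9461)*((((-11872 + 7² - 171*7) - ½*29) - 6205) + 36181) = -9297*((((-11872 + 49 - 1197) - 29/2) - 6205) + 36181) = -9297*(((-13020 - 29/2) - 6205) + 36181) = -9297*((-26069/2 - 6205) + 36181) = -9297*(-38479/2 + 36181) = -9297*33883/2 = -315010251/2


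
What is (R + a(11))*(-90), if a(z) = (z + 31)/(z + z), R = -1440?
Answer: 1423710/11 ≈ 1.2943e+5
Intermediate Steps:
a(z) = (31 + z)/(2*z) (a(z) = (31 + z)/((2*z)) = (31 + z)*(1/(2*z)) = (31 + z)/(2*z))
(R + a(11))*(-90) = (-1440 + (½)*(31 + 11)/11)*(-90) = (-1440 + (½)*(1/11)*42)*(-90) = (-1440 + 21/11)*(-90) = -15819/11*(-90) = 1423710/11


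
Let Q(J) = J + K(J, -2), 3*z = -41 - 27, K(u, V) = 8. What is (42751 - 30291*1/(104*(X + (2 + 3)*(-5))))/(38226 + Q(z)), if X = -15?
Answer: 533623353/476877440 ≈ 1.1190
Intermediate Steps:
z = -68/3 (z = (-41 - 27)/3 = (⅓)*(-68) = -68/3 ≈ -22.667)
Q(J) = 8 + J (Q(J) = J + 8 = 8 + J)
(42751 - 30291*1/(104*(X + (2 + 3)*(-5))))/(38226 + Q(z)) = (42751 - 30291*1/(104*(-15 + (2 + 3)*(-5))))/(38226 + (8 - 68/3)) = (42751 - 30291*1/(104*(-15 + 5*(-5))))/(38226 - 44/3) = (42751 - 30291*1/(104*(-15 - 25)))/(114634/3) = (42751 - 30291/(104*(-40)))*(3/114634) = (42751 - 30291/(-4160))*(3/114634) = (42751 - 30291*(-1/4160))*(3/114634) = (42751 + 30291/4160)*(3/114634) = (177874451/4160)*(3/114634) = 533623353/476877440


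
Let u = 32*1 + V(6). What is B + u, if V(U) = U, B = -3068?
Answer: -3030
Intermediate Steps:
u = 38 (u = 32*1 + 6 = 32 + 6 = 38)
B + u = -3068 + 38 = -3030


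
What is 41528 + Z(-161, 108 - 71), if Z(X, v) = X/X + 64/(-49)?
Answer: 2034857/49 ≈ 41528.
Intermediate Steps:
Z(X, v) = -15/49 (Z(X, v) = 1 + 64*(-1/49) = 1 - 64/49 = -15/49)
41528 + Z(-161, 108 - 71) = 41528 - 15/49 = 2034857/49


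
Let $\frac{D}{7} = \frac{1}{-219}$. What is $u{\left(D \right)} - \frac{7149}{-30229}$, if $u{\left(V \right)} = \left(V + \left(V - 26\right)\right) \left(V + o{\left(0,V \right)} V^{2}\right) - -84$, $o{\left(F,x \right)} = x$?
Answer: $\frac{5915329162262825}{69534484602309} \approx 85.07$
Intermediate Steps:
$D = - \frac{7}{219}$ ($D = \frac{7}{-219} = 7 \left(- \frac{1}{219}\right) = - \frac{7}{219} \approx -0.031963$)
$u{\left(V \right)} = 84 + \left(-26 + 2 V\right) \left(V + V^{3}\right)$ ($u{\left(V \right)} = \left(V + \left(V - 26\right)\right) \left(V + V V^{2}\right) - -84 = \left(V + \left(V - 26\right)\right) \left(V + V^{3}\right) + 84 = \left(V + \left(-26 + V\right)\right) \left(V + V^{3}\right) + 84 = \left(-26 + 2 V\right) \left(V + V^{3}\right) + 84 = 84 + \left(-26 + 2 V\right) \left(V + V^{3}\right)$)
$u{\left(D \right)} - \frac{7149}{-30229} = \left(84 - - \frac{182}{219} - 26 \left(- \frac{7}{219}\right)^{3} + 2 \left(- \frac{7}{219}\right)^{2} + 2 \left(- \frac{7}{219}\right)^{4}\right) - \frac{7149}{-30229} = \left(84 + \frac{182}{219} - - \frac{8918}{10503459} + 2 \cdot \frac{49}{47961} + 2 \cdot \frac{2401}{2300257521}\right) - 7149 \left(- \frac{1}{30229}\right) = \left(84 + \frac{182}{219} + \frac{8918}{10503459} + \frac{98}{47961} + \frac{4802}{2300257521}\right) - - \frac{7149}{30229} = \frac{195139919324}{2300257521} + \frac{7149}{30229} = \frac{5915329162262825}{69534484602309}$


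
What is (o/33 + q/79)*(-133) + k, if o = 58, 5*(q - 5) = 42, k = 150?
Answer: -1385843/13035 ≈ -106.32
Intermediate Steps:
q = 67/5 (q = 5 + (1/5)*42 = 5 + 42/5 = 67/5 ≈ 13.400)
(o/33 + q/79)*(-133) + k = (58/33 + (67/5)/79)*(-133) + 150 = (58*(1/33) + (67/5)*(1/79))*(-133) + 150 = (58/33 + 67/395)*(-133) + 150 = (25121/13035)*(-133) + 150 = -3341093/13035 + 150 = -1385843/13035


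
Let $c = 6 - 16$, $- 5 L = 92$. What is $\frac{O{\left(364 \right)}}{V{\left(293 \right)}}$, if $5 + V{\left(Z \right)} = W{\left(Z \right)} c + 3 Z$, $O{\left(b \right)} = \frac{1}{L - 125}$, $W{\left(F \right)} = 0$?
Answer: $- \frac{5}{626658} \approx -7.9788 \cdot 10^{-6}$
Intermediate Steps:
$L = - \frac{92}{5}$ ($L = \left(- \frac{1}{5}\right) 92 = - \frac{92}{5} \approx -18.4$)
$c = -10$ ($c = 6 - 16 = -10$)
$O{\left(b \right)} = - \frac{5}{717}$ ($O{\left(b \right)} = \frac{1}{- \frac{92}{5} - 125} = \frac{1}{- \frac{717}{5}} = - \frac{5}{717}$)
$V{\left(Z \right)} = -5 + 3 Z$ ($V{\left(Z \right)} = -5 + \left(0 \left(-10\right) + 3 Z\right) = -5 + \left(0 + 3 Z\right) = -5 + 3 Z$)
$\frac{O{\left(364 \right)}}{V{\left(293 \right)}} = - \frac{5}{717 \left(-5 + 3 \cdot 293\right)} = - \frac{5}{717 \left(-5 + 879\right)} = - \frac{5}{717 \cdot 874} = \left(- \frac{5}{717}\right) \frac{1}{874} = - \frac{5}{626658}$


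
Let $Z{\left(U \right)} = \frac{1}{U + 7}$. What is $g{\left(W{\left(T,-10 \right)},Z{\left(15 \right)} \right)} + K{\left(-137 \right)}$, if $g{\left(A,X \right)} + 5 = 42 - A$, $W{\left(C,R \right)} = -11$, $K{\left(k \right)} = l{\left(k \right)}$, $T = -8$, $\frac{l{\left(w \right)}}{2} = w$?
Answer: $-226$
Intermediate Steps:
$l{\left(w \right)} = 2 w$
$K{\left(k \right)} = 2 k$
$Z{\left(U \right)} = \frac{1}{7 + U}$
$g{\left(A,X \right)} = 37 - A$ ($g{\left(A,X \right)} = -5 - \left(-42 + A\right) = 37 - A$)
$g{\left(W{\left(T,-10 \right)},Z{\left(15 \right)} \right)} + K{\left(-137 \right)} = \left(37 - -11\right) + 2 \left(-137\right) = \left(37 + 11\right) - 274 = 48 - 274 = -226$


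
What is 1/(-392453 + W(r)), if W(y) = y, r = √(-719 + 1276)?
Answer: -392453/154019356652 - √557/154019356652 ≈ -2.5482e-6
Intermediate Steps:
r = √557 ≈ 23.601
1/(-392453 + W(r)) = 1/(-392453 + √557)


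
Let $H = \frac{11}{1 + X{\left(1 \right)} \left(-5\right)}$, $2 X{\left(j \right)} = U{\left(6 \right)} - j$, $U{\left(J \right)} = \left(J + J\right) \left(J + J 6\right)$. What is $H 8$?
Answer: $- \frac{176}{2513} \approx -0.070036$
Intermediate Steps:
$U{\left(J \right)} = 14 J^{2}$ ($U{\left(J \right)} = 2 J \left(J + 6 J\right) = 2 J 7 J = 14 J^{2}$)
$X{\left(j \right)} = 252 - \frac{j}{2}$ ($X{\left(j \right)} = \frac{14 \cdot 6^{2} - j}{2} = \frac{14 \cdot 36 - j}{2} = \frac{504 - j}{2} = 252 - \frac{j}{2}$)
$H = - \frac{22}{2513}$ ($H = \frac{11}{1 + \left(252 - \frac{1}{2}\right) \left(-5\right)} = \frac{11}{1 + \frac{503}{2} \left(-5\right)} = \frac{11}{1 - \frac{2515}{2}} = \frac{11}{- \frac{2513}{2}} = 11 \left(- \frac{2}{2513}\right) = - \frac{22}{2513} \approx -0.0087545$)
$H 8 = \left(- \frac{22}{2513}\right) 8 = - \frac{176}{2513}$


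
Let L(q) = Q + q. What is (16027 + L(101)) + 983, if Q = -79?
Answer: 17032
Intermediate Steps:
L(q) = -79 + q
(16027 + L(101)) + 983 = (16027 + (-79 + 101)) + 983 = (16027 + 22) + 983 = 16049 + 983 = 17032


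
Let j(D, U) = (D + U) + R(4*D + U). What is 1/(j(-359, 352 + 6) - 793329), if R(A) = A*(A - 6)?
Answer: 1/375222 ≈ 2.6651e-6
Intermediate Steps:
R(A) = A*(-6 + A)
j(D, U) = D + U + (U + 4*D)*(-6 + U + 4*D) (j(D, U) = (D + U) + (4*D + U)*(-6 + (4*D + U)) = (D + U) + (U + 4*D)*(-6 + (U + 4*D)) = (D + U) + (U + 4*D)*(-6 + U + 4*D) = D + U + (U + 4*D)*(-6 + U + 4*D))
1/(j(-359, 352 + 6) - 793329) = 1/((-359 + (352 + 6) + ((352 + 6) + 4*(-359))*(-6 + (352 + 6) + 4*(-359))) - 793329) = 1/((-359 + 358 + (358 - 1436)*(-6 + 358 - 1436)) - 793329) = 1/((-359 + 358 - 1078*(-1084)) - 793329) = 1/((-359 + 358 + 1168552) - 793329) = 1/(1168551 - 793329) = 1/375222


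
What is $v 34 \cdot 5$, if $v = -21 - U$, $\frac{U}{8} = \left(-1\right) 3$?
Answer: $510$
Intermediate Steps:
$U = -24$ ($U = 8 \left(\left(-1\right) 3\right) = 8 \left(-3\right) = -24$)
$v = 3$ ($v = -21 - -24 = -21 + 24 = 3$)
$v 34 \cdot 5 = 3 \cdot 34 \cdot 5 = 102 \cdot 5 = 510$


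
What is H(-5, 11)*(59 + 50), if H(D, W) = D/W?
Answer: -545/11 ≈ -49.545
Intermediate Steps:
H(-5, 11)*(59 + 50) = (-5/11)*(59 + 50) = -5*1/11*109 = -5/11*109 = -545/11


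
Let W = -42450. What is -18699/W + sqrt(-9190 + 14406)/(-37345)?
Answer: 6233/14150 - 4*sqrt(326)/37345 ≈ 0.43856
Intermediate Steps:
-18699/W + sqrt(-9190 + 14406)/(-37345) = -18699/(-42450) + sqrt(-9190 + 14406)/(-37345) = -18699*(-1/42450) + sqrt(5216)*(-1/37345) = 6233/14150 + (4*sqrt(326))*(-1/37345) = 6233/14150 - 4*sqrt(326)/37345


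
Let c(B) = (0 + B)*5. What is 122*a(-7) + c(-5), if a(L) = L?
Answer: -879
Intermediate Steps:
c(B) = 5*B (c(B) = B*5 = 5*B)
122*a(-7) + c(-5) = 122*(-7) + 5*(-5) = -854 - 25 = -879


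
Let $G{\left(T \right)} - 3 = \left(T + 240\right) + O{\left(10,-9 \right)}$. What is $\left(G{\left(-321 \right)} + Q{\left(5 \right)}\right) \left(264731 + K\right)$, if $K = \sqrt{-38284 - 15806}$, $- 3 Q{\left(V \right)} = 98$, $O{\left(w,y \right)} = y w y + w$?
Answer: $\frac{563347568}{3} + 2128 i \sqrt{6010} \approx 1.8778 \cdot 10^{8} + 1.6497 \cdot 10^{5} i$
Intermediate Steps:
$O{\left(w,y \right)} = w + w y^{2}$ ($O{\left(w,y \right)} = w y y + w = w y^{2} + w = w + w y^{2}$)
$G{\left(T \right)} = 1063 + T$ ($G{\left(T \right)} = 3 + \left(\left(T + 240\right) + 10 \left(1 + \left(-9\right)^{2}\right)\right) = 3 + \left(\left(240 + T\right) + 10 \left(1 + 81\right)\right) = 3 + \left(\left(240 + T\right) + 10 \cdot 82\right) = 3 + \left(\left(240 + T\right) + 820\right) = 3 + \left(1060 + T\right) = 1063 + T$)
$Q{\left(V \right)} = - \frac{98}{3}$ ($Q{\left(V \right)} = \left(- \frac{1}{3}\right) 98 = - \frac{98}{3}$)
$K = 3 i \sqrt{6010}$ ($K = \sqrt{-54090} = 3 i \sqrt{6010} \approx 232.57 i$)
$\left(G{\left(-321 \right)} + Q{\left(5 \right)}\right) \left(264731 + K\right) = \left(\left(1063 - 321\right) - \frac{98}{3}\right) \left(264731 + 3 i \sqrt{6010}\right) = \left(742 - \frac{98}{3}\right) \left(264731 + 3 i \sqrt{6010}\right) = \frac{2128 \left(264731 + 3 i \sqrt{6010}\right)}{3} = \frac{563347568}{3} + 2128 i \sqrt{6010}$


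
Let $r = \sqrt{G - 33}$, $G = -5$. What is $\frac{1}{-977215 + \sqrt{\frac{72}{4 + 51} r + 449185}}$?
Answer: $\frac{55}{-53746825 + \sqrt{55} \sqrt{24705175 + 72 i \sqrt{38}}} \approx -1.024 \cdot 10^{-6} - 6.313 \cdot 10^{-15} i$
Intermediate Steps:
$r = i \sqrt{38}$ ($r = \sqrt{-5 - 33} = \sqrt{-38} = i \sqrt{38} \approx 6.1644 i$)
$\frac{1}{-977215 + \sqrt{\frac{72}{4 + 51} r + 449185}} = \frac{1}{-977215 + \sqrt{\frac{72}{4 + 51} i \sqrt{38} + 449185}} = \frac{1}{-977215 + \sqrt{\frac{72}{55} i \sqrt{38} + 449185}} = \frac{1}{-977215 + \sqrt{72 \cdot \frac{1}{55} i \sqrt{38} + 449185}} = \frac{1}{-977215 + \sqrt{\frac{72 i \sqrt{38}}{55} + 449185}} = \frac{1}{-977215 + \sqrt{449185 + \frac{72 i \sqrt{38}}{55}}}$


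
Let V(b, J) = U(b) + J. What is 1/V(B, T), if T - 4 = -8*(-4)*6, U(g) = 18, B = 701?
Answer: 1/214 ≈ 0.0046729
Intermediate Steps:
T = 196 (T = 4 - 8*(-4)*6 = 4 + 32*6 = 4 + 192 = 196)
V(b, J) = 18 + J
1/V(B, T) = 1/(18 + 196) = 1/214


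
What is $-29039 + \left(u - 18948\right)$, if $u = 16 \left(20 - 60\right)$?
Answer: $-48627$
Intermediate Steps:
$u = -640$ ($u = 16 \left(-40\right) = -640$)
$-29039 + \left(u - 18948\right) = -29039 - 19588 = -48627$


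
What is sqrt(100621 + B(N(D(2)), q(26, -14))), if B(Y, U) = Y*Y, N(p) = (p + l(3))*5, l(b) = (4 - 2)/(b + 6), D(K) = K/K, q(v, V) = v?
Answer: sqrt(8153326)/9 ≈ 317.27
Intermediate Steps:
D(K) = 1
l(b) = 2/(6 + b)
N(p) = 10/9 + 5*p (N(p) = (p + 2/(6 + 3))*5 = (p + 2/9)*5 = (2/9 + p)*5 = 10/9 + 5*p)
B(Y, U) = Y**2
sqrt(100621 + B(N(D(2)), q(26, -14))) = sqrt(100621 + (10/9 + 5*1)**2) = sqrt(100621 + (10/9 + 5)**2) = sqrt(100621 + (55/9)**2) = sqrt(100621 + 3025/81) = sqrt(8153326/81) = sqrt(8153326)/9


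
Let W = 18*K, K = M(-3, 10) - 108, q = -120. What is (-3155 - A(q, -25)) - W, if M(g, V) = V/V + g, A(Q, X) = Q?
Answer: -1055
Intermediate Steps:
M(g, V) = 1 + g
K = -110 (K = (1 - 3) - 108 = -2 - 108 = -110)
W = -1980 (W = 18*(-110) = -1980)
(-3155 - A(q, -25)) - W = (-3155 - 1*(-120)) - 1*(-1980) = (-3155 + 120) + 1980 = -3035 + 1980 = -1055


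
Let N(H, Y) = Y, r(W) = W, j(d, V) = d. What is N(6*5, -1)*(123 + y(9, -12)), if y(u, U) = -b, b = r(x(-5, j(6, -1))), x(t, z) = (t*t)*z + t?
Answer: 22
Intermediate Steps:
x(t, z) = t + z*t² (x(t, z) = t²*z + t = z*t² + t = t + z*t²)
b = 145 (b = -5*(1 - 5*6) = -5*(1 - 30) = -5*(-29) = 145)
y(u, U) = -145 (y(u, U) = -1*145 = -145)
N(6*5, -1)*(123 + y(9, -12)) = -(123 - 145) = -1*(-22) = 22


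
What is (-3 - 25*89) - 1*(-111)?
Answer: -2117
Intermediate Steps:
(-3 - 25*89) - 1*(-111) = (-3 - 2225) + 111 = -2228 + 111 = -2117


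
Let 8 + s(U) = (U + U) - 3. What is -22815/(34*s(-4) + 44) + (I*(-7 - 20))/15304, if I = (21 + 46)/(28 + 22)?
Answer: 8728474491/230325200 ≈ 37.896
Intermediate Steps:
I = 67/50 ≈ 1.3400
s(U) = -11 + 2*U (s(U) = -8 + ((U + U) - 3) = -8 + (2*U - 3) = -8 + (-3 + 2*U) = -11 + 2*U)
-22815/(34*s(-4) + 44) + (I*(-7 - 20))/15304 = -22815/(34*(-11 + 2*(-4)) + 44) + (67*(-7 - 20)/50)/15304 = -22815/(34*(-11 - 8) + 44) + ((67/50)*(-27))*(1/15304) = -22815/(34*(-19) + 44) - 1809/50*1/15304 = -22815/(-646 + 44) - 1809/765200 = -22815/(-602) - 1809/765200 = -22815*(-1/602) - 1809/765200 = 22815/602 - 1809/765200 = 8728474491/230325200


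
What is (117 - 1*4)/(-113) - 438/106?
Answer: -272/53 ≈ -5.1321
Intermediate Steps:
(117 - 1*4)/(-113) - 438/106 = (117 - 4)*(-1/113) - 438*1/106 = 113*(-1/113) - 219/53 = -1 - 219/53 = -272/53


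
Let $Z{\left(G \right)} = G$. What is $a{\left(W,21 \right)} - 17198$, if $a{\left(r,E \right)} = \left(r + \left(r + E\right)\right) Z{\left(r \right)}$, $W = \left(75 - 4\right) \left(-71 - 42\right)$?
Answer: $128551377$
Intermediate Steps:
$W = -8023$ ($W = 71 \left(-113\right) = -8023$)
$a{\left(r,E \right)} = r \left(E + 2 r\right)$ ($a{\left(r,E \right)} = \left(r + \left(r + E\right)\right) r = \left(r + \left(E + r\right)\right) r = \left(E + 2 r\right) r = r \left(E + 2 r\right)$)
$a{\left(W,21 \right)} - 17198 = - 8023 \left(21 + 2 \left(-8023\right)\right) - 17198 = - 8023 \left(21 - 16046\right) - 17198 = \left(-8023\right) \left(-16025\right) - 17198 = 128568575 - 17198 = 128551377$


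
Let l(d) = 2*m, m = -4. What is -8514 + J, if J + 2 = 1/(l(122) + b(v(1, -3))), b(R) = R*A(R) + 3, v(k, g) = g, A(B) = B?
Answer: -34063/4 ≈ -8515.8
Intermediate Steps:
l(d) = -8 (l(d) = 2*(-4) = -8)
b(R) = 3 + R**2 (b(R) = R*R + 3 = R**2 + 3 = 3 + R**2)
J = -7/4 (J = -2 + 1/(-8 + (3 + (-3)**2)) = -2 + 1/(-8 + (3 + 9)) = -2 + 1/(-8 + 12) = -2 + 1/4 = -7/4 ≈ -1.7500)
-8514 + J = -8514 - 7/4 = -34063/4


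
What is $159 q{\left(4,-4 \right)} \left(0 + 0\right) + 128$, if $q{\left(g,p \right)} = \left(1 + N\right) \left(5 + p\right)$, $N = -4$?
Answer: $128$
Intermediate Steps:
$q{\left(g,p \right)} = -15 - 3 p$ ($q{\left(g,p \right)} = \left(1 - 4\right) \left(5 + p\right) = - 3 \left(5 + p\right) = -15 - 3 p$)
$159 q{\left(4,-4 \right)} \left(0 + 0\right) + 128 = 159 \left(-15 - -12\right) \left(0 + 0\right) + 128 = 159 \left(-15 + 12\right) 0 + 128 = 159 \left(\left(-3\right) 0\right) + 128 = 159 \cdot 0 + 128 = 0 + 128 = 128$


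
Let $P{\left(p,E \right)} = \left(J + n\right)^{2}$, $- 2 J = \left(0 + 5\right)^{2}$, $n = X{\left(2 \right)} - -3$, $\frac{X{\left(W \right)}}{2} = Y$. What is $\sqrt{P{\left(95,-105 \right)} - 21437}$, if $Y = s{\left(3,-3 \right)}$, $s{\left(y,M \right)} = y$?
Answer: $\frac{i \sqrt{85699}}{2} \approx 146.37 i$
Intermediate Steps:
$Y = 3$
$X{\left(W \right)} = 6$ ($X{\left(W \right)} = 2 \cdot 3 = 6$)
$n = 9$ ($n = 6 - -3 = 6 + 3 = 9$)
$J = - \frac{25}{2}$ ($J = - \frac{\left(0 + 5\right)^{2}}{2} = - \frac{5^{2}}{2} = \left(- \frac{1}{2}\right) 25 = - \frac{25}{2} \approx -12.5$)
$P{\left(p,E \right)} = \frac{49}{4}$ ($P{\left(p,E \right)} = \left(- \frac{25}{2} + 9\right)^{2} = \left(- \frac{7}{2}\right)^{2} = \frac{49}{4}$)
$\sqrt{P{\left(95,-105 \right)} - 21437} = \sqrt{\frac{49}{4} - 21437} = \sqrt{- \frac{85699}{4}} = \frac{i \sqrt{85699}}{2}$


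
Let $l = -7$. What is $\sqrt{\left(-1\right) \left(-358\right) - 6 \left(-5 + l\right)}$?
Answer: $\sqrt{430} \approx 20.736$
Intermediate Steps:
$\sqrt{\left(-1\right) \left(-358\right) - 6 \left(-5 + l\right)} = \sqrt{\left(-1\right) \left(-358\right) - 6 \left(-5 - 7\right)} = \sqrt{358 - -72} = \sqrt{358 + 72} = \sqrt{430}$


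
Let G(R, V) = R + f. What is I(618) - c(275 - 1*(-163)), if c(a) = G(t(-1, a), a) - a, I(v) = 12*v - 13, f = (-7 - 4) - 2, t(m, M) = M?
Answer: 7416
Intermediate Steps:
f = -13 (f = -11 - 2 = -13)
I(v) = -13 + 12*v
G(R, V) = -13 + R (G(R, V) = R - 13 = -13 + R)
c(a) = -13 (c(a) = (-13 + a) - a = -13)
I(618) - c(275 - 1*(-163)) = (-13 + 12*618) - 1*(-13) = (-13 + 7416) + 13 = 7403 + 13 = 7416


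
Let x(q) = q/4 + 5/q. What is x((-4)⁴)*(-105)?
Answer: -1720845/256 ≈ -6722.0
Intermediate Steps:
x(q) = 5/q + q/4 (x(q) = q*(¼) + 5/q = q/4 + 5/q = 5/q + q/4)
x((-4)⁴)*(-105) = (5/((-4)⁴) + (¼)*(-4)⁴)*(-105) = (5/256 + (¼)*256)*(-105) = (5*(1/256) + 64)*(-105) = (5/256 + 64)*(-105) = (16389/256)*(-105) = -1720845/256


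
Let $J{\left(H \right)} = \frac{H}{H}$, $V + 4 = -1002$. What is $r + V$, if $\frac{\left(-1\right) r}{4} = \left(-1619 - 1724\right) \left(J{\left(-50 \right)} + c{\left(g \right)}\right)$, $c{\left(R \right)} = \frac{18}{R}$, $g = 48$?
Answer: $\frac{34761}{2} \approx 17381.0$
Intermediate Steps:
$V = -1006$ ($V = -4 - 1002 = -1006$)
$J{\left(H \right)} = 1$
$r = \frac{36773}{2}$ ($r = - 4 \left(-1619 - 1724\right) \left(1 + \frac{18}{48}\right) = - 4 \left(- 3343 \left(1 + 18 \cdot \frac{1}{48}\right)\right) = - 4 \left(- 3343 \left(1 + \frac{3}{8}\right)\right) = - 4 \left(\left(-3343\right) \frac{11}{8}\right) = \left(-4\right) \left(- \frac{36773}{8}\right) = \frac{36773}{2} \approx 18387.0$)
$r + V = \frac{36773}{2} - 1006 = \frac{34761}{2}$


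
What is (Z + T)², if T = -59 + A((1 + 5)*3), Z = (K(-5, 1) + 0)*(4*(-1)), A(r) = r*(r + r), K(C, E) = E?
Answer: 342225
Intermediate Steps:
A(r) = 2*r² (A(r) = r*(2*r) = 2*r²)
Z = -4 (Z = (1 + 0)*(4*(-1)) = 1*(-4) = -4)
T = 589 (T = -59 + 2*((1 + 5)*3)² = -59 + 2*(6*3)² = -59 + 2*18² = -59 + 2*324 = -59 + 648 = 589)
(Z + T)² = (-4 + 589)² = 585² = 342225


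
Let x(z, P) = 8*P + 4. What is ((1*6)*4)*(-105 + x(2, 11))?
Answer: -312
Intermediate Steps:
x(z, P) = 4 + 8*P
((1*6)*4)*(-105 + x(2, 11)) = ((1*6)*4)*(-105 + (4 + 8*11)) = (6*4)*(-105 + (4 + 88)) = 24*(-105 + 92) = 24*(-13) = -312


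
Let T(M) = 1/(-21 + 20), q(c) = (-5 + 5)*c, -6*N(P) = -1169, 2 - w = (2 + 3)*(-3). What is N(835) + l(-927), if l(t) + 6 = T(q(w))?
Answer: 1127/6 ≈ 187.83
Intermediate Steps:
w = 17 (w = 2 - (2 + 3)*(-3) = 2 - 5*(-3) = 2 - 1*(-15) = 2 + 15 = 17)
N(P) = 1169/6 (N(P) = -⅙*(-1169) = 1169/6)
q(c) = 0 (q(c) = 0*c = 0)
T(M) = -1 (T(M) = 1/(-1) = -1)
l(t) = -7 (l(t) = -6 - 1 = -7)
N(835) + l(-927) = 1169/6 - 7 = 1127/6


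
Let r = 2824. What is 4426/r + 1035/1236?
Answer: 87431/36359 ≈ 2.4047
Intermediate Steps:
4426/r + 1035/1236 = 4426/2824 + 1035/1236 = 4426*(1/2824) + 1035*(1/1236) = 2213/1412 + 345/412 = 87431/36359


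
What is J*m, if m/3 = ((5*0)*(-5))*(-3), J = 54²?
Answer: 0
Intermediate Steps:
J = 2916
m = 0 (m = 3*(((5*0)*(-5))*(-3)) = 3*((0*(-5))*(-3)) = 3*(0*(-3)) = 3*0 = 0)
J*m = 2916*0 = 0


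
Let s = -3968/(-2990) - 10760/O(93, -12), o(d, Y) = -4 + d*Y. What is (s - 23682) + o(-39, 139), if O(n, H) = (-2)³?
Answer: -41502206/1495 ≈ -27761.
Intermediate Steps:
O(n, H) = -8
o(d, Y) = -4 + Y*d
s = 2012759/1495 (s = -3968/(-2990) - 10760/(-8) = -3968*(-1/2990) - 10760*(-⅛) = 1984/1495 + 1345 = 2012759/1495 ≈ 1346.3)
(s - 23682) + o(-39, 139) = (2012759/1495 - 23682) + (-4 + 139*(-39)) = -33391831/1495 + (-4 - 5421) = -33391831/1495 - 5425 = -41502206/1495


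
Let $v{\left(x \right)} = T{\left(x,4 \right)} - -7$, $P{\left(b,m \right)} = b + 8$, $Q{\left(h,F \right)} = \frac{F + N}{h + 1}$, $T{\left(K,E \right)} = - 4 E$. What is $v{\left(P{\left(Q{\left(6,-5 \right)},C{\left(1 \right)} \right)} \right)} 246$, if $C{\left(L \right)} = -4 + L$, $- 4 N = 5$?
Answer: $-2214$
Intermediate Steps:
$N = - \frac{5}{4}$ ($N = \left(- \frac{1}{4}\right) 5 = - \frac{5}{4} \approx -1.25$)
$Q{\left(h,F \right)} = \frac{- \frac{5}{4} + F}{1 + h}$ ($Q{\left(h,F \right)} = \frac{F - \frac{5}{4}}{h + 1} = \frac{- \frac{5}{4} + F}{1 + h}$)
$P{\left(b,m \right)} = 8 + b$
$v{\left(x \right)} = -9$ ($v{\left(x \right)} = \left(-4\right) 4 - -7 = -16 + 7 = -9$)
$v{\left(P{\left(Q{\left(6,-5 \right)},C{\left(1 \right)} \right)} \right)} 246 = \left(-9\right) 246 = -2214$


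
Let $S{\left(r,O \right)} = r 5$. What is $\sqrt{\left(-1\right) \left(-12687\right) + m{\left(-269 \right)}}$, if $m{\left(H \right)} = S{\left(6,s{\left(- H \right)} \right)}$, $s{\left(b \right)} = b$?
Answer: $9 \sqrt{157} \approx 112.77$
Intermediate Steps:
$S{\left(r,O \right)} = 5 r$
$m{\left(H \right)} = 30$ ($m{\left(H \right)} = 5 \cdot 6 = 30$)
$\sqrt{\left(-1\right) \left(-12687\right) + m{\left(-269 \right)}} = \sqrt{\left(-1\right) \left(-12687\right) + 30} = \sqrt{12687 + 30} = \sqrt{12717} = 9 \sqrt{157}$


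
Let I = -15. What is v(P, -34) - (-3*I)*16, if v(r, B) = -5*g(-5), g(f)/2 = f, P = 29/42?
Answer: -670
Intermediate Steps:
P = 29/42 (P = 29*(1/42) = 29/42 ≈ 0.69048)
g(f) = 2*f
v(r, B) = 50 (v(r, B) = -10*(-5) = -5*(-10) = 50)
v(P, -34) - (-3*I)*16 = 50 - (-3*(-15))*16 = 50 - 45*16 = 50 - 1*720 = 50 - 720 = -670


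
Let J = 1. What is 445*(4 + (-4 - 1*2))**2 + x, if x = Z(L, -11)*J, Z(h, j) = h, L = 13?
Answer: 1793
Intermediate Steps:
x = 13 (x = 13*1 = 13)
445*(4 + (-4 - 1*2))**2 + x = 445*(4 + (-4 - 1*2))**2 + 13 = 445*(4 + (-4 - 2))**2 + 13 = 445*(4 - 6)**2 + 13 = 445*(-2)**2 + 13 = 445*4 + 13 = 1780 + 13 = 1793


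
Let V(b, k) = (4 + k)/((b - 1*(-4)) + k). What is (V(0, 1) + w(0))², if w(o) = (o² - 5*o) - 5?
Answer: 16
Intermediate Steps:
V(b, k) = (4 + k)/(4 + b + k) (V(b, k) = (4 + k)/((b + 4) + k) = (4 + k)/((4 + b) + k) = (4 + k)/(4 + b + k))
w(o) = -5 + o² - 5*o
(V(0, 1) + w(0))² = ((4 + 1)/(4 + 0 + 1) + (-5 + 0² - 5*0))² = (5/5 + (-5 + 0 + 0))² = ((⅕)*5 - 5)² = (1 - 5)² = (-4)² = 16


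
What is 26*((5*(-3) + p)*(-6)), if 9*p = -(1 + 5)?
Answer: 2444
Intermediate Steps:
p = -⅔ (p = (-(1 + 5))/9 = (-1*6)/9 = (⅑)*(-6) = -⅔ ≈ -0.66667)
26*((5*(-3) + p)*(-6)) = 26*((5*(-3) - ⅔)*(-6)) = 26*((-15 - ⅔)*(-6)) = 26*(-47/3*(-6)) = 26*94 = 2444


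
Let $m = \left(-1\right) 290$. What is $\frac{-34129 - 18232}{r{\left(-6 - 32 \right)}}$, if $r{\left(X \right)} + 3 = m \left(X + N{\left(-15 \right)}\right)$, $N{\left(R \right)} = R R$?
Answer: $\frac{52361}{54233} \approx 0.96548$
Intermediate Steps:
$N{\left(R \right)} = R^{2}$
$m = -290$
$r{\left(X \right)} = -65253 - 290 X$ ($r{\left(X \right)} = -3 - 290 \left(X + \left(-15\right)^{2}\right) = -3 - 290 \left(X + 225\right) = -3 - 290 \left(225 + X\right) = -3 - \left(65250 + 290 X\right) = -65253 - 290 X$)
$\frac{-34129 - 18232}{r{\left(-6 - 32 \right)}} = \frac{-34129 - 18232}{-65253 - 290 \left(-6 - 32\right)} = - \frac{52361}{-65253 - 290 \left(-6 - 32\right)} = - \frac{52361}{-65253 - -11020} = - \frac{52361}{-65253 + 11020} = - \frac{52361}{-54233} = \left(-52361\right) \left(- \frac{1}{54233}\right) = \frac{52361}{54233}$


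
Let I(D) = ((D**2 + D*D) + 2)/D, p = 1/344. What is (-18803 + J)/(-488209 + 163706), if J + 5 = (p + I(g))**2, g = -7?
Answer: 107874632463/1881618963392 ≈ 0.057331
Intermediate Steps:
p = 1/344 ≈ 0.0029070
I(D) = (2 + 2*D**2)/D (I(D) = ((D**2 + D**2) + 2)/D = (2*D**2 + 2)/D = (2 + 2*D**2)/D)
J = 1153886129/5798464 (J = -5 + (1/344 + (2*(-7) + 2/(-7)))**2 = -5 + (1/344 + (-14 + 2*(-1/7)))**2 = -5 + (1/344 + (-14 - 2/7))**2 = -5 + (1/344 - 100/7)**2 = -5 + (-34393/2408)**2 = -5 + 1182878449/5798464 = 1153886129/5798464 ≈ 199.00)
(-18803 + J)/(-488209 + 163706) = (-18803 + 1153886129/5798464)/(-488209 + 163706) = -107874632463/5798464/(-324503) = -107874632463/5798464*(-1/324503) = 107874632463/1881618963392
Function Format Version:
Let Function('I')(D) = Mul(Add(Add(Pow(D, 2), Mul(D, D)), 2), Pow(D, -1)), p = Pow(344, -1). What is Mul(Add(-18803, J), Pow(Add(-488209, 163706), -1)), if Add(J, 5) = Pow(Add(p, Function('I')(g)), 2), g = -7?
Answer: Rational(107874632463, 1881618963392) ≈ 0.057331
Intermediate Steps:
p = Rational(1, 344) ≈ 0.0029070
Function('I')(D) = Mul(Pow(D, -1), Add(2, Mul(2, Pow(D, 2)))) (Function('I')(D) = Mul(Add(Add(Pow(D, 2), Pow(D, 2)), 2), Pow(D, -1)) = Mul(Add(Mul(2, Pow(D, 2)), 2), Pow(D, -1)) = Mul(Add(2, Mul(2, Pow(D, 2))), Pow(D, -1)) = Mul(Pow(D, -1), Add(2, Mul(2, Pow(D, 2)))))
J = Rational(1153886129, 5798464) (J = Add(-5, Pow(Add(Rational(1, 344), Add(Mul(2, -7), Mul(2, Pow(-7, -1)))), 2)) = Add(-5, Pow(Add(Rational(1, 344), Add(-14, Mul(2, Rational(-1, 7)))), 2)) = Add(-5, Pow(Add(Rational(1, 344), Add(-14, Rational(-2, 7))), 2)) = Add(-5, Pow(Add(Rational(1, 344), Rational(-100, 7)), 2)) = Add(-5, Pow(Rational(-34393, 2408), 2)) = Add(-5, Rational(1182878449, 5798464)) = Rational(1153886129, 5798464) ≈ 199.00)
Mul(Add(-18803, J), Pow(Add(-488209, 163706), -1)) = Mul(Add(-18803, Rational(1153886129, 5798464)), Pow(Add(-488209, 163706), -1)) = Mul(Rational(-107874632463, 5798464), Pow(-324503, -1)) = Mul(Rational(-107874632463, 5798464), Rational(-1, 324503)) = Rational(107874632463, 1881618963392)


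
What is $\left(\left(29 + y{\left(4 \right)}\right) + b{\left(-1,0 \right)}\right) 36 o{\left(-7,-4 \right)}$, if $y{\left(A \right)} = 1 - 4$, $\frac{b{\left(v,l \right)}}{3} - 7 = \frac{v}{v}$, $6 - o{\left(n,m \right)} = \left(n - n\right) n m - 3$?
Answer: $16200$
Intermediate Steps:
$o{\left(n,m \right)} = 9$ ($o{\left(n,m \right)} = 6 - \left(\left(n - n\right) n m - 3\right) = 6 - \left(0 n m - 3\right) = 6 - \left(0 m - 3\right) = 6 - \left(0 - 3\right) = 6 - -3 = 6 + 3 = 9$)
$b{\left(v,l \right)} = 24$ ($b{\left(v,l \right)} = 21 + 3 \frac{v}{v} = 21 + 3 \cdot 1 = 21 + 3 = 24$)
$y{\left(A \right)} = -3$
$\left(\left(29 + y{\left(4 \right)}\right) + b{\left(-1,0 \right)}\right) 36 o{\left(-7,-4 \right)} = \left(\left(29 - 3\right) + 24\right) 36 \cdot 9 = \left(26 + 24\right) 36 \cdot 9 = 50 \cdot 36 \cdot 9 = 1800 \cdot 9 = 16200$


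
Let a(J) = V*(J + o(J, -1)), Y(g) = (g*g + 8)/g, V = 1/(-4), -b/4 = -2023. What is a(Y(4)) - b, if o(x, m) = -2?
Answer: -8093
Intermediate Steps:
b = 8092 (b = -4*(-2023) = 8092)
V = -¼ ≈ -0.25000
Y(g) = (8 + g²)/g (Y(g) = (g² + 8)/g = (8 + g²)/g)
a(J) = ½ - J/4 (a(J) = -(J - 2)/4 = -(-2 + J)/4 = ½ - J/4)
a(Y(4)) - b = (½ - (4 + 8/4)/4) - 1*8092 = (½ - (4 + 8*(¼))/4) - 8092 = (½ - (4 + 2)/4) - 8092 = (½ - ¼*6) - 8092 = (½ - 3/2) - 8092 = -1 - 8092 = -8093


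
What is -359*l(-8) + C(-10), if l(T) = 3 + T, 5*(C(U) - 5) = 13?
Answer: 9013/5 ≈ 1802.6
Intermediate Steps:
C(U) = 38/5 (C(U) = 5 + (⅕)*13 = 5 + 13/5 = 38/5)
-359*l(-8) + C(-10) = -359*(3 - 8) + 38/5 = -359*(-5) + 38/5 = 1795 + 38/5 = 9013/5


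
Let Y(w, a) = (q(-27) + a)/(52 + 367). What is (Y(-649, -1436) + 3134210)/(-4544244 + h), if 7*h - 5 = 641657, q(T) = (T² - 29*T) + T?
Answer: -101018003/143510014 ≈ -0.70391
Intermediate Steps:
q(T) = T² - 28*T
h = 91666 (h = 5/7 + (⅐)*641657 = 5/7 + 641657/7 = 91666)
Y(w, a) = 1485/419 + a/419 (Y(w, a) = (-27*(-28 - 27) + a)/(52 + 367) = (-27*(-55) + a)/419 = (1485 + a)*(1/419) = 1485/419 + a/419)
(Y(-649, -1436) + 3134210)/(-4544244 + h) = ((1485/419 + (1/419)*(-1436)) + 3134210)/(-4544244 + 91666) = ((1485/419 - 1436/419) + 3134210)/(-4452578) = (49/419 + 3134210)*(-1/4452578) = (1313234039/419)*(-1/4452578) = -101018003/143510014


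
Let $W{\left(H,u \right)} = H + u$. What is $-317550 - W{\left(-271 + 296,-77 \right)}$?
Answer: $-317498$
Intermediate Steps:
$-317550 - W{\left(-271 + 296,-77 \right)} = -317550 - \left(\left(-271 + 296\right) - 77\right) = -317550 - \left(25 - 77\right) = -317550 - -52 = -317550 + 52 = -317498$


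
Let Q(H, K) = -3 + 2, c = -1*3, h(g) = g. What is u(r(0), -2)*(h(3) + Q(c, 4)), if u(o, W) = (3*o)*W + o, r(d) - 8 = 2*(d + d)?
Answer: -80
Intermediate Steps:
c = -3
r(d) = 8 + 4*d (r(d) = 8 + 2*(d + d) = 8 + 2*(2*d) = 8 + 4*d)
u(o, W) = o + 3*W*o (u(o, W) = 3*W*o + o = o + 3*W*o)
Q(H, K) = -1
u(r(0), -2)*(h(3) + Q(c, 4)) = ((8 + 4*0)*(1 + 3*(-2)))*(3 - 1) = ((8 + 0)*(1 - 6))*2 = (8*(-5))*2 = -40*2 = -80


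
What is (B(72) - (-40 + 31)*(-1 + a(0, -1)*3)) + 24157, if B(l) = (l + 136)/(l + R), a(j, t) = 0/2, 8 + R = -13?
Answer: 1231756/51 ≈ 24152.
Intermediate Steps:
R = -21 (R = -8 - 13 = -21)
a(j, t) = 0 (a(j, t) = 0*(1/2) = 0)
B(l) = (136 + l)/(-21 + l) (B(l) = (l + 136)/(l - 21) = (136 + l)/(-21 + l))
(B(72) - (-40 + 31)*(-1 + a(0, -1)*3)) + 24157 = ((136 + 72)/(-21 + 72) - (-40 + 31)*(-1 + 0*3)) + 24157 = (208/51 - (-9)*(-1 + 0)) + 24157 = ((1/51)*208 - (-9)*(-1)) + 24157 = (208/51 - 1*9) + 24157 = (208/51 - 9) + 24157 = -251/51 + 24157 = 1231756/51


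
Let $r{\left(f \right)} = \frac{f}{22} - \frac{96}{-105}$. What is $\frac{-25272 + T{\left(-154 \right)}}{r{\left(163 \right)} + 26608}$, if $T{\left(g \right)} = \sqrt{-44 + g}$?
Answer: $- \frac{6486480}{6831523} + \frac{770 i \sqrt{22}}{6831523} \approx -0.94949 + 0.00052867 i$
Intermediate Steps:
$r{\left(f \right)} = \frac{32}{35} + \frac{f}{22}$ ($r{\left(f \right)} = f \frac{1}{22} - - \frac{32}{35} = \frac{f}{22} + \frac{32}{35} = \frac{32}{35} + \frac{f}{22}$)
$\frac{-25272 + T{\left(-154 \right)}}{r{\left(163 \right)} + 26608} = \frac{-25272 + \sqrt{-44 - 154}}{\left(\frac{32}{35} + \frac{1}{22} \cdot 163\right) + 26608} = \frac{-25272 + \sqrt{-198}}{\left(\frac{32}{35} + \frac{163}{22}\right) + 26608} = \frac{-25272 + 3 i \sqrt{22}}{\frac{6409}{770} + 26608} = \frac{-25272 + 3 i \sqrt{22}}{\frac{20494569}{770}} = \left(-25272 + 3 i \sqrt{22}\right) \frac{770}{20494569} = - \frac{6486480}{6831523} + \frac{770 i \sqrt{22}}{6831523}$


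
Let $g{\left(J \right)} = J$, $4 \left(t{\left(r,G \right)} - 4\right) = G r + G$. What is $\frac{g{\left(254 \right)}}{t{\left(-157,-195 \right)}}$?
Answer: $\frac{254}{7609} \approx 0.033382$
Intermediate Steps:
$t{\left(r,G \right)} = 4 + \frac{G}{4} + \frac{G r}{4}$ ($t{\left(r,G \right)} = 4 + \frac{G r + G}{4} = 4 + \frac{G + G r}{4} = 4 + \left(\frac{G}{4} + \frac{G r}{4}\right) = 4 + \frac{G}{4} + \frac{G r}{4}$)
$\frac{g{\left(254 \right)}}{t{\left(-157,-195 \right)}} = \frac{254}{4 + \frac{1}{4} \left(-195\right) + \frac{1}{4} \left(-195\right) \left(-157\right)} = \frac{254}{4 - \frac{195}{4} + \frac{30615}{4}} = \frac{254}{7609}$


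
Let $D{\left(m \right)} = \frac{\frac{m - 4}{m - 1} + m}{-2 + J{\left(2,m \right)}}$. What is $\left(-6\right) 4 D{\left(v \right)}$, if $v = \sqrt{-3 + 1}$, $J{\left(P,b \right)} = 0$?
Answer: $24 + 24 i \sqrt{2} \approx 24.0 + 33.941 i$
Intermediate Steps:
$v = i \sqrt{2}$ ($v = \sqrt{-2} = i \sqrt{2} \approx 1.4142 i$)
$D{\left(m \right)} = - \frac{m}{2} - \frac{-4 + m}{2 \left(-1 + m\right)}$ ($D{\left(m \right)} = \frac{\frac{m - 4}{m - 1} + m}{-2 + 0} = \frac{\frac{-4 + m}{-1 + m} + m}{-2} = \left(\frac{-4 + m}{-1 + m} + m\right) \left(- \frac{1}{2}\right) = \left(m + \frac{-4 + m}{-1 + m}\right) \left(- \frac{1}{2}\right) = - \frac{m}{2} - \frac{-4 + m}{2 \left(-1 + m\right)}$)
$\left(-6\right) 4 D{\left(v \right)} = \left(-6\right) 4 \frac{-4 + \left(i \sqrt{2}\right)^{2}}{2 \left(1 - i \sqrt{2}\right)} = - 24 \frac{-4 - 2}{2 \left(1 - i \sqrt{2}\right)} = - 24 \cdot \frac{1}{2} \frac{1}{1 - i \sqrt{2}} \left(-6\right) = - 24 \left(- \frac{3}{1 - i \sqrt{2}}\right) = \frac{72}{1 - i \sqrt{2}}$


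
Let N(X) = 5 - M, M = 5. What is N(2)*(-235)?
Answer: 0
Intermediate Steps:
N(X) = 0 (N(X) = 5 - 1*5 = 5 - 5 = 0)
N(2)*(-235) = 0*(-235) = 0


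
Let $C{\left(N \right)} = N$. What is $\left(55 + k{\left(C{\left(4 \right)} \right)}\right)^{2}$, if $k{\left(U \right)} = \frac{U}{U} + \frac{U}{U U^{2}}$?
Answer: $\frac{804609}{256} \approx 3143.0$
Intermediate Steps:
$k{\left(U \right)} = 1 + \frac{1}{U^{2}}$ ($k{\left(U \right)} = 1 + \frac{U}{U^{3}} = 1 + \frac{1}{U^{2}}$)
$\left(55 + k{\left(C{\left(4 \right)} \right)}\right)^{2} = \left(55 + \left(1 + \frac{1}{16}\right)\right)^{2} = \left(55 + \frac{17}{16}\right)^{2} = \left(\frac{897}{16}\right)^{2} = \frac{804609}{256}$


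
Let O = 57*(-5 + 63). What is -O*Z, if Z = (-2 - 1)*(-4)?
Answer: -39672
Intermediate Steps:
Z = 12 (Z = -3*(-4) = 12)
O = 3306 (O = 57*58 = 3306)
-O*Z = -3306*12 = -1*39672 = -39672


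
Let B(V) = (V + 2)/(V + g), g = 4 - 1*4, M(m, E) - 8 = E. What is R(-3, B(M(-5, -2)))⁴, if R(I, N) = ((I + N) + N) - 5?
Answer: 65536/81 ≈ 809.09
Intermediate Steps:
M(m, E) = 8 + E
g = 0 (g = 4 - 4 = 0)
B(V) = (2 + V)/V (B(V) = (V + 2)/(V + 0) = (2 + V)/V)
R(I, N) = -5 + I + 2*N (R(I, N) = (I + 2*N) - 5 = -5 + I + 2*N)
R(-3, B(M(-5, -2)))⁴ = (-5 - 3 + 2*((2 + (8 - 2))/(8 - 2)))⁴ = (-5 - 3 + 2*((2 + 6)/6))⁴ = (-5 - 3 + 2*((⅙)*8))⁴ = (-5 - 3 + 2*(4/3))⁴ = (-5 - 3 + 8/3)⁴ = (-16/3)⁴ = 65536/81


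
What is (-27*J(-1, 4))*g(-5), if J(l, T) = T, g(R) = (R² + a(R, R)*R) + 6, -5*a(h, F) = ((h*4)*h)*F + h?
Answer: 51192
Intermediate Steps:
a(h, F) = -h/5 - 4*F*h²/5 (a(h, F) = -(((h*4)*h)*F + h)/5 = -(((4*h)*h)*F + h)/5 = -((4*h²)*F + h)/5 = -(4*F*h² + h)/5 = -(h + 4*F*h²)/5 = -h/5 - 4*F*h²/5)
g(R) = 6 + R² - R²*(1 + 4*R²)/5 (g(R) = (R² + (-R*(1 + 4*R*R)/5)*R) + 6 = (R² + (-R*(1 + 4*R²)/5)*R) + 6 = (R² - R²*(1 + 4*R²)/5) + 6 = 6 + R² - R²*(1 + 4*R²)/5)
(-27*J(-1, 4))*g(-5) = (-27*4)*(6 - ⅘*(-5)⁴ + (⅘)*(-5)²) = -108*(6 - ⅘*625 + (⅘)*25) = -108*(6 - 500 + 20) = -108*(-474) = 51192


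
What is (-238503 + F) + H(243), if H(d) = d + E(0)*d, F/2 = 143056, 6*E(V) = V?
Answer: 47852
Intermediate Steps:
E(V) = V/6
F = 286112 (F = 2*143056 = 286112)
H(d) = d (H(d) = d + ((⅙)*0)*d = d + 0*d = d + 0 = d)
(-238503 + F) + H(243) = (-238503 + 286112) + 243 = 47609 + 243 = 47852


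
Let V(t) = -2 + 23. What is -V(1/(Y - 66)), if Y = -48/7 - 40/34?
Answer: -21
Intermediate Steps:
Y = -956/119 (Y = -48*1/7 - 40*1/34 = -48/7 - 20/17 = -956/119 ≈ -8.0336)
V(t) = 21
-V(1/(Y - 66)) = -1*21 = -21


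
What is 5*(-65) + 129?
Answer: -196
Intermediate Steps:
5*(-65) + 129 = -325 + 129 = -196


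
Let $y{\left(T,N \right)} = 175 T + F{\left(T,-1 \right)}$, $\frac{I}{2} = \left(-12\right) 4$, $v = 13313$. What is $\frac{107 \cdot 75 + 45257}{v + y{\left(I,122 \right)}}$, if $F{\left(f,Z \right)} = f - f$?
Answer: $- \frac{53282}{3487} \approx -15.28$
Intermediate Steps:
$F{\left(f,Z \right)} = 0$
$I = -96$ ($I = 2 \left(\left(-12\right) 4\right) = 2 \left(-48\right) = -96$)
$y{\left(T,N \right)} = 175 T$ ($y{\left(T,N \right)} = 175 T + 0 = 175 T$)
$\frac{107 \cdot 75 + 45257}{v + y{\left(I,122 \right)}} = \frac{107 \cdot 75 + 45257}{13313 + 175 \left(-96\right)} = \frac{8025 + 45257}{13313 - 16800} = \frac{53282}{-3487} = 53282 \left(- \frac{1}{3487}\right) = - \frac{53282}{3487}$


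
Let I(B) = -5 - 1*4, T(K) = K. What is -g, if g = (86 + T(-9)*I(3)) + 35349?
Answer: -35516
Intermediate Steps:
I(B) = -9 (I(B) = -5 - 4 = -9)
g = 35516 (g = (86 - 9*(-9)) + 35349 = (86 + 81) + 35349 = 167 + 35349 = 35516)
-g = -1*35516 = -35516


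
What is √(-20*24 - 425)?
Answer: I*√905 ≈ 30.083*I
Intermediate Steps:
√(-20*24 - 425) = √(-480 - 425) = √(-905) = I*√905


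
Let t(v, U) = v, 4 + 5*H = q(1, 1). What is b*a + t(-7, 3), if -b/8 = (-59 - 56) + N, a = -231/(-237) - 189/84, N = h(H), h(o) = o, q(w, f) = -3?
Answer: -471857/395 ≈ -1194.6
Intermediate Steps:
H = -7/5 (H = -4/5 + (1/5)*(-3) = -4/5 - 3/5 = -7/5 ≈ -1.4000)
N = -7/5 ≈ -1.4000
a = -403/316 (a = -231*(-1/237) - 189*1/84 = 77/79 - 9/4 = -403/316 ≈ -1.2753)
b = 4656/5 (b = -8*((-59 - 56) - 7/5) = -8*(-115 - 7/5) = -8*(-582/5) = 4656/5 ≈ 931.20)
b*a + t(-7, 3) = (4656/5)*(-403/316) - 7 = -469092/395 - 7 = -471857/395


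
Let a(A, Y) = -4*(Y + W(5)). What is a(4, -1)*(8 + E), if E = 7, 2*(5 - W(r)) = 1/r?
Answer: -234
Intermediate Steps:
W(r) = 5 - 1/(2*r)
a(A, Y) = -98/5 - 4*Y (a(A, Y) = -4*(Y + (5 - 1/2/5)) = -4*(Y + (5 - 1/2*1/5)) = -4*(Y + (5 - 1/10)) = -4*(Y + 49/10) = -4*(49/10 + Y) = -98/5 - 4*Y)
a(4, -1)*(8 + E) = (-98/5 - 4*(-1))*(8 + 7) = (-98/5 + 4)*15 = -78/5*15 = -234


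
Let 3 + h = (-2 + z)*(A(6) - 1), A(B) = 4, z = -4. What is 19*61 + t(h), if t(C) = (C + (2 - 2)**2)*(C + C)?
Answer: 2041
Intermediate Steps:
h = -21 (h = -3 + (-2 - 4)*(4 - 1) = -3 - 6*3 = -3 - 18 = -21)
t(C) = 2*C**2 (t(C) = (C + 0**2)*(2*C) = (C + 0)*(2*C) = C*(2*C) = 2*C**2)
19*61 + t(h) = 19*61 + 2*(-21)**2 = 1159 + 2*441 = 1159 + 882 = 2041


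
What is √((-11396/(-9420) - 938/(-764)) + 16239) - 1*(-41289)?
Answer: 41289 + √13144165368454830/899610 ≈ 41416.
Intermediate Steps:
√((-11396/(-9420) - 938/(-764)) + 16239) - 1*(-41289) = √((-11396*(-1/9420) - 938*(-1/764)) + 16239) + 41289 = √((2849/2355 + 469/382) + 16239) + 41289 = √(2192813/899610 + 16239) + 41289 = √(14610959603/899610) + 41289 = √13144165368454830/899610 + 41289 = 41289 + √13144165368454830/899610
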